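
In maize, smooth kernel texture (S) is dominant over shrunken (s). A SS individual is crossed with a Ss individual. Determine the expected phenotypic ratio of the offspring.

Punnett square for SS × Ss:
Offspring genotypes: 2 SS, 2 Ss
smooth: 4, shrunken: 0
Ratio: all smooth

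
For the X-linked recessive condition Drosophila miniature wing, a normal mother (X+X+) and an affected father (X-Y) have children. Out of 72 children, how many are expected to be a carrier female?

Cross: X+X+ × X-Y
Offspring: 2 X+X-, 2 X+Y
Probability of a carrier female: 2/4 = 1/2
Expected count = 1/2 × 72 = 36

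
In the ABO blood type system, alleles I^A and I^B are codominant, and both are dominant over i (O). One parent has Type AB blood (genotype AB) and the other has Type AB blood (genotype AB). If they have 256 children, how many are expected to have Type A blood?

Cross: AB × AB
Possible offspring genotypes: 1 AA, 2 AB, 1 BB
Blood type counts: 1 Type A, 2 Type AB, 1 Type B
Probability of Type A: 1/4
Expected count = 1/4 × 256 = 64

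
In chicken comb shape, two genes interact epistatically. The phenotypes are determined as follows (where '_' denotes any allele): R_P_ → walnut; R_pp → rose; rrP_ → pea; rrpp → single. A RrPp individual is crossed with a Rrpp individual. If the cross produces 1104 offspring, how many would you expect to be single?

Cross: RrPp × Rrpp — consider each gene separately:
R gene: Rr × Rr → 1 RR, 2 Rr, 1 rr → 3 R_ : 1 rr (out of 4)
P gene: Pp × pp → 2 Pp, 2 pp → 2 P_ : 2 pp (out of 4)
Genotype classes (out of 4 × 4 = 16): R_P_ = 3×2 = 6; R_pp = 3×2 = 6; rrP_ = 1×2 = 2; rrpp = 1×2 = 2
Apply the phenotype rules: R_P_ (6) → walnut; R_pp (6) → rose; rrP_ (2) → pea; rrpp (2) → single
Phenotype counts (out of 16): 6 walnut, 6 rose, 2 pea, 2 single
single: 2 out of 16 → fraction 1/8
Expected count = 1/8 × 1104 = 138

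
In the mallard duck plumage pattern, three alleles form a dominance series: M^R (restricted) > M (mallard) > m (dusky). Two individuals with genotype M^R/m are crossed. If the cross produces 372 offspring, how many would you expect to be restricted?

Cross: M^R/m × M^R/m
Allele dominance: M^R > M > m
Offspring genotypes: 1 M^R/M^R, 2 M^R/m, 1 m/m
Phenotype counts: 3 restricted, 1 dusky
restricted: 3 out of 4 → fraction 3/4
Expected count = 3/4 × 372 = 279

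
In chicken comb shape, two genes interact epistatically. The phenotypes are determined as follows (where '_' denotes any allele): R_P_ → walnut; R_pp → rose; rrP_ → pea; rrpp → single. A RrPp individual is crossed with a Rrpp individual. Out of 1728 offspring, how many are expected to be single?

Cross: RrPp × Rrpp — consider each gene separately:
R gene: Rr × Rr → 1 RR, 2 Rr, 1 rr → 3 R_ : 1 rr (out of 4)
P gene: Pp × pp → 2 Pp, 2 pp → 2 P_ : 2 pp (out of 4)
Genotype classes (out of 4 × 4 = 16): R_P_ = 3×2 = 6; R_pp = 3×2 = 6; rrP_ = 1×2 = 2; rrpp = 1×2 = 2
Apply the phenotype rules: R_P_ (6) → walnut; R_pp (6) → rose; rrP_ (2) → pea; rrpp (2) → single
Phenotype counts (out of 16): 6 walnut, 6 rose, 2 pea, 2 single
single: 2 out of 16 → fraction 1/8
Expected count = 1/8 × 1728 = 216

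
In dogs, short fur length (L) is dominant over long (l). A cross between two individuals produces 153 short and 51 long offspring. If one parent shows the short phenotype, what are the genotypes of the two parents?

Observed offspring: 153 short, 51 long
The observed ratio simplifies to 3:1. Long (ll) offspring appear, so each parent must contribute one l allele. The parent stated to show short carries L, so it is Ll. The other parent is then either Ll or ll: Ll × ll would give a 1:1 split, whereas Ll × Ll gives 3:1 — matching the data. So both parents are heterozygous (Ll × Ll).
Parent genotypes: Ll × Ll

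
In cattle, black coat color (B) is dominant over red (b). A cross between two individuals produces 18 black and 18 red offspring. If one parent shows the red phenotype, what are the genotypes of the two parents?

Observed offspring: 18 black, 18 red
The observed ratio simplifies to 1:1. One parent shows red, so its genotype must be bb. A 1:1 offspring split requires the other parent to be heterozygous (Bb).
Parent genotypes: bb × Bb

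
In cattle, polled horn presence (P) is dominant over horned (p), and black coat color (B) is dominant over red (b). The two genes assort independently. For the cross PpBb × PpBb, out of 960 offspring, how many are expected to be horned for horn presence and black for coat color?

Dihybrid cross PpBb × PpBb — consider each gene separately:
horn presence: Pp × Pp → 1 PP, 2 Pp, 1 pp → 3 P_ : 1 pp (out of 4)
coat color: Bb × Bb → 1 BB, 2 Bb, 1 bb → 3 B_ : 1 bb (out of 4)
Looking for: horned (pp) and black (B_)
P(horned) = 1/4, P(black) = 3/4
P(both) = 1/4 × 3/4 = 3/16
Expected count = 3/16 × 960 = 180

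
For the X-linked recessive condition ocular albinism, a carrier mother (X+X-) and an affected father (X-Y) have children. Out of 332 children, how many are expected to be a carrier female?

Cross: X+X- × X-Y
Offspring: 1 X+X-, 1 X+Y, 1 X-X-, 1 X-Y
Probability of a carrier female: 1/4
Expected count = 1/4 × 332 = 83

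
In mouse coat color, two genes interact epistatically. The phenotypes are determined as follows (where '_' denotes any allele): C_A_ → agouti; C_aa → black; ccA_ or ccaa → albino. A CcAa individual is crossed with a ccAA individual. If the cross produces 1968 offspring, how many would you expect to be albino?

Cross: CcAa × ccAA — consider each gene separately:
C gene: Cc × cc → 2 Cc, 2 cc → 2 C_ : 2 cc (out of 4)
A gene: Aa × AA → 2 AA, 2 Aa → 4 A_ (out of 4)
Genotype classes (out of 4 × 4 = 16): C_A_ = 2×4 = 8; ccA_ = 2×4 = 8
Apply the phenotype rules: C_A_ (8) → agouti; ccA_ (8) → albino
Phenotype counts (out of 16): 8 agouti, 8 albino
albino: 8 out of 16 → fraction 1/2
Expected count = 1/2 × 1968 = 984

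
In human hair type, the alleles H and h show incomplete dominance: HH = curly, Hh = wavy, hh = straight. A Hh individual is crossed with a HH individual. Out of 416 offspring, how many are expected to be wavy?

Punnett square for Hh × HH:
Offspring genotypes: 2 HH, 2 Hh
Phenotype counts: 2 curly, 2 wavy
wavy: 2 out of 4 → fraction 1/2
Expected count = 1/2 × 416 = 208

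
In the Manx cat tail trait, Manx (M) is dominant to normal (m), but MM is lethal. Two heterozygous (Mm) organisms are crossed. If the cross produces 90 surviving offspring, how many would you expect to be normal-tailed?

Cross: Mm × Mm
Punnett square offspring (before lethality): 1 MM, 2 Mm, 1 mm
The MM genotype is lethal (embryos die); surviving offspring: 2 Mm, 1 mm
normal-tailed: 1 out of 3 → fraction 1/3
Expected count = 1/3 × 90 = 30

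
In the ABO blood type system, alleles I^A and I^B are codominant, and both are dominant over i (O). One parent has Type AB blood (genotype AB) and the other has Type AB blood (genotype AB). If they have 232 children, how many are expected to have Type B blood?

Cross: AB × AB
Possible offspring genotypes: 1 AA, 2 AB, 1 BB
Blood type counts: 1 Type A, 2 Type AB, 1 Type B
Probability of Type B: 1/4
Expected count = 1/4 × 232 = 58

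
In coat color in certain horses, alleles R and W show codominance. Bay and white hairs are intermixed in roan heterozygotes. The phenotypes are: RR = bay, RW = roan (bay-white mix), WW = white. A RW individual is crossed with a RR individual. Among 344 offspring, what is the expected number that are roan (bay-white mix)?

Punnett square for RW × RR:
Offspring genotypes: 2 RR, 2 RW
Phenotype counts: 2 bay, 2 roan (bay-white mix)
roan (bay-white mix): 2 out of 4 → fraction 1/2
Expected count = 1/2 × 344 = 172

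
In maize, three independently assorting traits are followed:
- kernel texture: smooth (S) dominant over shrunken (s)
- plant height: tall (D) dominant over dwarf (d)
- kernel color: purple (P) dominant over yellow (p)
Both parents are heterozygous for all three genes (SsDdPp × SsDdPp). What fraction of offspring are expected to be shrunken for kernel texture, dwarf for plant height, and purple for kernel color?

Trihybrid cross: SsDdPp × SsDdPp
Each trait segregates independently with a 3:1 phenotypic ratio, so each gene contributes 3/4 (dominant) or 1/4 (recessive).
Target: shrunken (kernel texture), dwarf (plant height), purple (kernel color)
Probability = product of independent per-trait probabilities
= 1/4 × 1/4 × 3/4 = 3/64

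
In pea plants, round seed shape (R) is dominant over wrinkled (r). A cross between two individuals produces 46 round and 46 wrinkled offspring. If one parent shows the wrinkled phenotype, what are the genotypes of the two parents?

Observed offspring: 46 round, 46 wrinkled
The observed ratio simplifies to 1:1. One parent shows wrinkled, so its genotype must be rr. A 1:1 offspring split requires the other parent to be heterozygous (Rr).
Parent genotypes: rr × Rr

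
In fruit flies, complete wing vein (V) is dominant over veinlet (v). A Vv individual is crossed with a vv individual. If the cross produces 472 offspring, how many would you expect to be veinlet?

Punnett square for Vv × vv:
Offspring genotypes: 2 Vv, 2 vv
complete: 2, veinlet: 2
veinlet: 2 out of 4 → fraction 1/2
Expected count = 1/2 × 472 = 236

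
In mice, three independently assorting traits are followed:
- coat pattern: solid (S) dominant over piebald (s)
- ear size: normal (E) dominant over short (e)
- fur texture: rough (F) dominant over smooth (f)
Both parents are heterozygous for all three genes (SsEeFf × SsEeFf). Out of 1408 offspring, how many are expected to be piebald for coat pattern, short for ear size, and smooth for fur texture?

Trihybrid cross: SsEeFf × SsEeFf
Each trait segregates independently with a 3:1 phenotypic ratio, so each gene contributes 3/4 (dominant) or 1/4 (recessive).
Target: piebald (coat pattern), short (ear size), smooth (fur texture)
Probability = product of independent per-trait probabilities
= 1/4 × 1/4 × 1/4 = 1/64
Expected count = 1/64 × 1408 = 22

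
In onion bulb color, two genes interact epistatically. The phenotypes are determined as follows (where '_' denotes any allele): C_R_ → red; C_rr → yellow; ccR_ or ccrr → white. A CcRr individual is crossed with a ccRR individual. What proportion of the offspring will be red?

Cross: CcRr × ccRR — consider each gene separately:
C gene: Cc × cc → 2 Cc, 2 cc → 2 C_ : 2 cc (out of 4)
R gene: Rr × RR → 2 RR, 2 Rr → 4 R_ (out of 4)
Genotype classes (out of 4 × 4 = 16): C_R_ = 2×4 = 8; ccR_ = 2×4 = 8
Apply the phenotype rules: C_R_ (8) → red; ccR_ (8) → white
Phenotype counts (out of 16): 8 red, 8 white
red: 8 out of 16
Probability: 8/16 = 1/2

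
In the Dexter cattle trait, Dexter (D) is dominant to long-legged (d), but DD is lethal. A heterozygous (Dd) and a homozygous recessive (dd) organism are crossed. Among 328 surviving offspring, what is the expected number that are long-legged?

Cross: Dd × dd
Punnett square offspring (before lethality): 2 Dd, 2 dd
No DD offspring are produced in this cross.
long-legged: 2 out of 4 → fraction 1/2
Expected count = 1/2 × 328 = 164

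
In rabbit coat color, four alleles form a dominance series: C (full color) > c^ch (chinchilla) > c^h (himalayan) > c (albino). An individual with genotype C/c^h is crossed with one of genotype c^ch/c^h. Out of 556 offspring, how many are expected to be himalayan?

Cross: C/c^h × c^ch/c^h
Allele dominance: C > c^ch > c^h > c
Offspring genotypes: 1 C/c^ch, 1 C/c^h, 1 c^ch/c^h, 1 c^h/c^h
Phenotype counts: 2 full color, 1 chinchilla, 1 himalayan
himalayan: 1 out of 4 → fraction 1/4
Expected count = 1/4 × 556 = 139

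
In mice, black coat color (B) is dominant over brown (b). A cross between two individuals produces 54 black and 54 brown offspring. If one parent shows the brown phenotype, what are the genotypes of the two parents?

Observed offspring: 54 black, 54 brown
The observed ratio simplifies to 1:1. One parent shows brown, so its genotype must be bb. A 1:1 offspring split requires the other parent to be heterozygous (Bb).
Parent genotypes: bb × Bb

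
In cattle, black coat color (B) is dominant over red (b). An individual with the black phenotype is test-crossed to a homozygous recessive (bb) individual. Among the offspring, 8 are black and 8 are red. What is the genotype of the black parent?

Test cross: ? × bb
Offspring: 8 black, 8 red — approximately 1:1.
A 1:1 ratio in a test cross indicates the unknown parent is heterozygous (Bb).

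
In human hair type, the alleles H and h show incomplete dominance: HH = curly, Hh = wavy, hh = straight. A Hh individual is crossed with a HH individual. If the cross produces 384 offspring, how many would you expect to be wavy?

Punnett square for Hh × HH:
Offspring genotypes: 2 HH, 2 Hh
Phenotype counts: 2 curly, 2 wavy
wavy: 2 out of 4 → fraction 1/2
Expected count = 1/2 × 384 = 192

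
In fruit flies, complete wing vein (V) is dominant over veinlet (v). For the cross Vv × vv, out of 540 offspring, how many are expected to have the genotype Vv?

Punnett square for Vv × vv:
Offspring genotypes: 2 Vv, 2 vv
Total offspring: 4
Count with target: 2
Probability: 2/4 = 1/2
Expected count = 1/2 × 540 = 270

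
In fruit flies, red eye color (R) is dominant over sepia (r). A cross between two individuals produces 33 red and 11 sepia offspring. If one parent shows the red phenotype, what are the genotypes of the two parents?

Observed offspring: 33 red, 11 sepia
The observed ratio simplifies to 3:1. Sepia (rr) offspring appear, so each parent must contribute one r allele. The parent stated to show red carries R, so it is Rr. The other parent is then either Rr or rr: Rr × rr would give a 1:1 split, whereas Rr × Rr gives 3:1 — matching the data. So both parents are heterozygous (Rr × Rr).
Parent genotypes: Rr × Rr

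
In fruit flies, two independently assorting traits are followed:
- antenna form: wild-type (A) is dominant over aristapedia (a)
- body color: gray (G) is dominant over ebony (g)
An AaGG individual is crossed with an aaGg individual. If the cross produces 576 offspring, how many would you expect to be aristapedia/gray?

Dihybrid cross AaGG × aaGg — consider each gene separately:
antenna form: Aa × aa → 2 Aa, 2 aa → 2 A_ : 2 aa (out of 4)
body color: GG × Gg → 2 GG, 2 Gg → 4 G_ (out of 4)
Combine (counts out of 4 × 4 = 16): wild-type/gray (A_G_) = 2×4 = 8; aristapedia/gray (aaG_) = 2×4 = 8
Phenotype counts (out of 16): 8 wild-type/gray, 8 aristapedia/gray
aristapedia/gray: 8 out of 16 → fraction 1/2
Expected count = 1/2 × 576 = 288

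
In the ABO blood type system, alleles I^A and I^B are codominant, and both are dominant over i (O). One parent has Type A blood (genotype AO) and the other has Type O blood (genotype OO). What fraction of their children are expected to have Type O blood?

Cross: AO × OO
Possible offspring genotypes: 2 AO, 2 OO
Blood type counts: 2 Type A, 2 Type O
Probability of Type O: 2/4 = 1/2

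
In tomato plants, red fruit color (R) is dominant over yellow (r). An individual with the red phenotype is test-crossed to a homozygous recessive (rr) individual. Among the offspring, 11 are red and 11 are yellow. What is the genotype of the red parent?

Test cross: ? × rr
Offspring: 11 red, 11 yellow — approximately 1:1.
A 1:1 ratio in a test cross indicates the unknown parent is heterozygous (Rr).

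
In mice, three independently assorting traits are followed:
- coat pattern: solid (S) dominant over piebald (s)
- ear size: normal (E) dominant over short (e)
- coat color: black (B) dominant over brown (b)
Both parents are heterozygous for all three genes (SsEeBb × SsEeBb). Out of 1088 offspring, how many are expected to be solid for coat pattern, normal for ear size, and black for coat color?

Trihybrid cross: SsEeBb × SsEeBb
Each trait segregates independently with a 3:1 phenotypic ratio, so each gene contributes 3/4 (dominant) or 1/4 (recessive).
Target: solid (coat pattern), normal (ear size), black (coat color)
Probability = product of independent per-trait probabilities
= 3/4 × 3/4 × 3/4 = 27/64
Expected count = 27/64 × 1088 = 459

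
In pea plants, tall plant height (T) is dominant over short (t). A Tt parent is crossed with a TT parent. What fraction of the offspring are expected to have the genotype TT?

Punnett square for Tt × TT:
Offspring genotypes: 2 TT, 2 Tt
Total offspring: 4
Count with target: 2
Probability: 2/4 = 1/2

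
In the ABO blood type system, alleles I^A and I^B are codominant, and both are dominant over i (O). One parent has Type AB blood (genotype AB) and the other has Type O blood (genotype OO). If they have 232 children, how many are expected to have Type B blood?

Cross: AB × OO
Possible offspring genotypes: 2 AO, 2 BO
Blood type counts: 2 Type A, 2 Type B
Probability of Type B: 2/4 = 1/2
Expected count = 1/2 × 232 = 116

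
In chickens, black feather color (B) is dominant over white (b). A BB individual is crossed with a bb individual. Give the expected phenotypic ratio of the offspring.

Punnett square for BB × bb:
Offspring genotypes: 4 Bb
black: 4, white: 0
Ratio: all black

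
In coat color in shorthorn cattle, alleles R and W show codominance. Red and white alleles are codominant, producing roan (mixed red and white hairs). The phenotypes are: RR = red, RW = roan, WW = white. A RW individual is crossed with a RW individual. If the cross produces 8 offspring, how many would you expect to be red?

Punnett square for RW × RW:
Offspring genotypes: 1 RR, 2 RW, 1 WW
Phenotype counts: 1 red, 2 roan, 1 white
red: 1 out of 4 → fraction 1/4
Expected count = 1/4 × 8 = 2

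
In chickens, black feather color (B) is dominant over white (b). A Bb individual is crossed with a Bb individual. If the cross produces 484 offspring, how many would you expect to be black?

Punnett square for Bb × Bb:
Offspring genotypes: 1 BB, 2 Bb, 1 bb
black: 3, white: 1
black: 3 out of 4 → fraction 3/4
Expected count = 3/4 × 484 = 363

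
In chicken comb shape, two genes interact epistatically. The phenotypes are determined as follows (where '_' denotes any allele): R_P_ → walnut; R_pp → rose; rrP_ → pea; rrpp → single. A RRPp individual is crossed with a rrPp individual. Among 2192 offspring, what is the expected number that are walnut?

Cross: RRPp × rrPp — consider each gene separately:
R gene: RR × rr → 4 Rr → 4 R_ (out of 4)
P gene: Pp × Pp → 1 PP, 2 Pp, 1 pp → 3 P_ : 1 pp (out of 4)
Genotype classes (out of 4 × 4 = 16): R_P_ = 4×3 = 12; R_pp = 4×1 = 4
Apply the phenotype rules: R_P_ (12) → walnut; R_pp (4) → rose
Phenotype counts (out of 16): 12 walnut, 4 rose
walnut: 12 out of 16 → fraction 3/4
Expected count = 3/4 × 2192 = 1644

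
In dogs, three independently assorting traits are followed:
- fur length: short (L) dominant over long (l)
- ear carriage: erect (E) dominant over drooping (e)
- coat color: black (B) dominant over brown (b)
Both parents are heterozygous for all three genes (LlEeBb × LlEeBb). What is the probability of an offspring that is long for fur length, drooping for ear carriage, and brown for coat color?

Trihybrid cross: LlEeBb × LlEeBb
Each trait segregates independently with a 3:1 phenotypic ratio, so each gene contributes 3/4 (dominant) or 1/4 (recessive).
Target: long (fur length), drooping (ear carriage), brown (coat color)
Probability = product of independent per-trait probabilities
= 1/4 × 1/4 × 1/4 = 1/64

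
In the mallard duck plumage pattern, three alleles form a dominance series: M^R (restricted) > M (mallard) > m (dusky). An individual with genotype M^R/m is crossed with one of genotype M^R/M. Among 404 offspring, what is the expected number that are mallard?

Cross: M^R/m × M^R/M
Allele dominance: M^R > M > m
Offspring genotypes: 1 M^R/M^R, 1 M^R/M, 1 M^R/m, 1 M/m
Phenotype counts: 3 restricted, 1 mallard
mallard: 1 out of 4 → fraction 1/4
Expected count = 1/4 × 404 = 101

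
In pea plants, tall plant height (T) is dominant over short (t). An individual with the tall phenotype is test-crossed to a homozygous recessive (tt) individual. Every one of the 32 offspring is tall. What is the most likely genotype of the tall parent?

Test cross: ? × tt
All offspring are tall.
If the unknown parent were heterozygous (Tt), about half of 32 offspring would be short; none are. The unknown parent is most likely homozygous dominant (TT).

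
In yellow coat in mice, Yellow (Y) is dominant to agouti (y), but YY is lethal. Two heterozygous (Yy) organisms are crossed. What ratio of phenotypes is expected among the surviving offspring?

Cross: Yy × Yy
Punnett square offspring (before lethality): 1 YY, 2 Yy, 1 yy
The YY genotype is lethal (embryos die); surviving offspring: 2 Yy, 1 yy
Ratio: 2 yellow : 1 agouti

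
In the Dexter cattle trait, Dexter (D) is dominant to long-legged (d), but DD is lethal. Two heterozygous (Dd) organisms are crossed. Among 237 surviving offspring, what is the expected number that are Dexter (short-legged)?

Cross: Dd × Dd
Punnett square offspring (before lethality): 1 DD, 2 Dd, 1 dd
The DD genotype is lethal (embryos die); surviving offspring: 2 Dd, 1 dd
Dexter (short-legged): 2 out of 3 → fraction 2/3
Expected count = 2/3 × 237 = 158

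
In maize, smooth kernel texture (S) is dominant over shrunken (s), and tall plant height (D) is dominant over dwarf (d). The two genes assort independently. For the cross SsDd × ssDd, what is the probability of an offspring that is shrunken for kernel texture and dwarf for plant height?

Dihybrid cross SsDd × ssDd — consider each gene separately:
kernel texture: Ss × ss → 2 Ss, 2 ss → 2 S_ : 2 ss (out of 4)
plant height: Dd × Dd → 1 DD, 2 Dd, 1 dd → 3 D_ : 1 dd (out of 4)
Looking for: shrunken (ss) and dwarf (dd)
P(shrunken) = 2/4, P(dwarf) = 1/4
P(both) = 2/4 × 1/4 = 2/16 = 1/8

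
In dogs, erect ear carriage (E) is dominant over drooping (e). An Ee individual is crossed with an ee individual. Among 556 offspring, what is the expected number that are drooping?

Punnett square for Ee × ee:
Offspring genotypes: 2 Ee, 2 ee
erect: 2, drooping: 2
drooping: 2 out of 4 → fraction 1/2
Expected count = 1/2 × 556 = 278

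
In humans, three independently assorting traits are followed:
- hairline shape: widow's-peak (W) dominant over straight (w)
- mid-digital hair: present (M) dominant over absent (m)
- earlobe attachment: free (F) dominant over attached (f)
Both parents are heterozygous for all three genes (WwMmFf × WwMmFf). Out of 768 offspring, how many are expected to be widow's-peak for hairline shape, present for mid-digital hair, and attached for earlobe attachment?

Trihybrid cross: WwMmFf × WwMmFf
Each trait segregates independently with a 3:1 phenotypic ratio, so each gene contributes 3/4 (dominant) or 1/4 (recessive).
Target: widow's-peak (hairline shape), present (mid-digital hair), attached (earlobe attachment)
Probability = product of independent per-trait probabilities
= 3/4 × 3/4 × 1/4 = 9/64
Expected count = 9/64 × 768 = 108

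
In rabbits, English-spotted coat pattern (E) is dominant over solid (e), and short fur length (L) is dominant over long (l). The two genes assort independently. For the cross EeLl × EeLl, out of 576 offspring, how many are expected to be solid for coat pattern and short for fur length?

Dihybrid cross EeLl × EeLl — consider each gene separately:
coat pattern: Ee × Ee → 1 EE, 2 Ee, 1 ee → 3 E_ : 1 ee (out of 4)
fur length: Ll × Ll → 1 LL, 2 Ll, 1 ll → 3 L_ : 1 ll (out of 4)
Looking for: solid (ee) and short (L_)
P(solid) = 1/4, P(short) = 3/4
P(both) = 1/4 × 3/4 = 3/16
Expected count = 3/16 × 576 = 108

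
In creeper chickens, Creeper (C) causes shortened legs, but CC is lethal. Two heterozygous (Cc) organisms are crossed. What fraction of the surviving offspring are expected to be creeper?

Cross: Cc × Cc
Punnett square offspring (before lethality): 1 CC, 2 Cc, 1 cc
The CC genotype is lethal (embryos die); surviving offspring: 2 Cc, 1 cc
creeper: 2 out of 3
Probability: 2/3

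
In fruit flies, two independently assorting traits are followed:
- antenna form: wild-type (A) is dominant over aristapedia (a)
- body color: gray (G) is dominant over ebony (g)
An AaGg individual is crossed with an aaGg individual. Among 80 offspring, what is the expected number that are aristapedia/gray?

Dihybrid cross AaGg × aaGg — consider each gene separately:
antenna form: Aa × aa → 2 Aa, 2 aa → 2 A_ : 2 aa (out of 4)
body color: Gg × Gg → 1 GG, 2 Gg, 1 gg → 3 G_ : 1 gg (out of 4)
Combine (counts out of 4 × 4 = 16): wild-type/gray (A_G_) = 2×3 = 6; wild-type/ebony (A_gg) = 2×1 = 2; aristapedia/gray (aaG_) = 2×3 = 6; aristapedia/ebony (aagg) = 2×1 = 2
Phenotype counts (out of 16): 6 wild-type/gray, 2 wild-type/ebony, 6 aristapedia/gray, 2 aristapedia/ebony
aristapedia/gray: 6 out of 16 → fraction 3/8
Expected count = 3/8 × 80 = 30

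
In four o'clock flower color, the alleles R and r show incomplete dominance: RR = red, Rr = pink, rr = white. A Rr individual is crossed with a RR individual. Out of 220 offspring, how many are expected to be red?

Punnett square for Rr × RR:
Offspring genotypes: 2 RR, 2 Rr
Phenotype counts: 2 red, 2 pink
red: 2 out of 4 → fraction 1/2
Expected count = 1/2 × 220 = 110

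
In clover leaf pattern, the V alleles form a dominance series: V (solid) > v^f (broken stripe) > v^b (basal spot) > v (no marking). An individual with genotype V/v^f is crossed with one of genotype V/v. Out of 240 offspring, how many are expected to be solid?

Cross: V/v^f × V/v
Allele dominance: V > v^f > v^b > v
Offspring genotypes: 1 V/V, 1 V/v, 1 V/v^f, 1 v^f/v
Phenotype counts: 3 solid, 1 broken stripe
solid: 3 out of 4 → fraction 3/4
Expected count = 3/4 × 240 = 180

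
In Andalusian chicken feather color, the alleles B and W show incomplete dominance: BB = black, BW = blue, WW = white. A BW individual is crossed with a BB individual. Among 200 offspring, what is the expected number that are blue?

Punnett square for BW × BB:
Offspring genotypes: 2 BB, 2 BW
Phenotype counts: 2 black, 2 blue
blue: 2 out of 4 → fraction 1/2
Expected count = 1/2 × 200 = 100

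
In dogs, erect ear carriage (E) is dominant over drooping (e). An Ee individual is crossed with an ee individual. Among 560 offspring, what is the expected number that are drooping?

Punnett square for Ee × ee:
Offspring genotypes: 2 Ee, 2 ee
erect: 2, drooping: 2
drooping: 2 out of 4 → fraction 1/2
Expected count = 1/2 × 560 = 280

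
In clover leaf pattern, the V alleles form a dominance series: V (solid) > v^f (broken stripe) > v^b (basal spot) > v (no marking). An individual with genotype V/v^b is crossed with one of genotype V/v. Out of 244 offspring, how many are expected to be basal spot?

Cross: V/v^b × V/v
Allele dominance: V > v^f > v^b > v
Offspring genotypes: 1 V/V, 1 V/v, 1 V/v^b, 1 v^b/v
Phenotype counts: 3 solid, 1 basal spot
basal spot: 1 out of 4 → fraction 1/4
Expected count = 1/4 × 244 = 61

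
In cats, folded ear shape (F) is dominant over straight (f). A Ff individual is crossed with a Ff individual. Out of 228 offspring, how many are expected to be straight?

Punnett square for Ff × Ff:
Offspring genotypes: 1 FF, 2 Ff, 1 ff
folded: 3, straight: 1
straight: 1 out of 4 → fraction 1/4
Expected count = 1/4 × 228 = 57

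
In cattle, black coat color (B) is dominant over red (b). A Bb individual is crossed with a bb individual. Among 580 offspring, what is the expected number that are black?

Punnett square for Bb × bb:
Offspring genotypes: 2 Bb, 2 bb
black: 2, red: 2
black: 2 out of 4 → fraction 1/2
Expected count = 1/2 × 580 = 290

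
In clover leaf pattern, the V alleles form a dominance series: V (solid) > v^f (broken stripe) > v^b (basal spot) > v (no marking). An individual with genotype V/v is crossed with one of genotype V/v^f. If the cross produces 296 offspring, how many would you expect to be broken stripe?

Cross: V/v × V/v^f
Allele dominance: V > v^f > v^b > v
Offspring genotypes: 1 V/V, 1 V/v^f, 1 V/v, 1 v^f/v
Phenotype counts: 3 solid, 1 broken stripe
broken stripe: 1 out of 4 → fraction 1/4
Expected count = 1/4 × 296 = 74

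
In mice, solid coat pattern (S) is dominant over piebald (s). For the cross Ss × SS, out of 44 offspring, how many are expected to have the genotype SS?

Punnett square for Ss × SS:
Offspring genotypes: 2 SS, 2 Ss
Total offspring: 4
Count with target: 2
Probability: 2/4 = 1/2
Expected count = 1/2 × 44 = 22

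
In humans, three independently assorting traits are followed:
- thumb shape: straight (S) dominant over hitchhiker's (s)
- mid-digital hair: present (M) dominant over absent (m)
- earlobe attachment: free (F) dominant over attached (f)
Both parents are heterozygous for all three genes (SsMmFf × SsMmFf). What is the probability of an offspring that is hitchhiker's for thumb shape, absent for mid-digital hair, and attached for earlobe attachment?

Trihybrid cross: SsMmFf × SsMmFf
Each trait segregates independently with a 3:1 phenotypic ratio, so each gene contributes 3/4 (dominant) or 1/4 (recessive).
Target: hitchhiker's (thumb shape), absent (mid-digital hair), attached (earlobe attachment)
Probability = product of independent per-trait probabilities
= 1/4 × 1/4 × 1/4 = 1/64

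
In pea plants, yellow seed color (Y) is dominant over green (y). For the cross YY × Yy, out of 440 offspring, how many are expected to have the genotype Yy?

Punnett square for YY × Yy:
Offspring genotypes: 2 YY, 2 Yy
Total offspring: 4
Count with target: 2
Probability: 2/4 = 1/2
Expected count = 1/2 × 440 = 220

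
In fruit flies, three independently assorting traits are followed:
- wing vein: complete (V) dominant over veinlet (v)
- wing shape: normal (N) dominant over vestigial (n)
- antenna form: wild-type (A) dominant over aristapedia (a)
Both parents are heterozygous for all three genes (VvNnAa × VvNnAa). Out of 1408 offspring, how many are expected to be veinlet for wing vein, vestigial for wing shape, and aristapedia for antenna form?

Trihybrid cross: VvNnAa × VvNnAa
Each trait segregates independently with a 3:1 phenotypic ratio, so each gene contributes 3/4 (dominant) or 1/4 (recessive).
Target: veinlet (wing vein), vestigial (wing shape), aristapedia (antenna form)
Probability = product of independent per-trait probabilities
= 1/4 × 1/4 × 1/4 = 1/64
Expected count = 1/64 × 1408 = 22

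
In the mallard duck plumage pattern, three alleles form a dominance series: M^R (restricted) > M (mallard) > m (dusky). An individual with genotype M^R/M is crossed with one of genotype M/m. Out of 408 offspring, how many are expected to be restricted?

Cross: M^R/M × M/m
Allele dominance: M^R > M > m
Offspring genotypes: 1 M^R/M, 1 M^R/m, 1 M/M, 1 M/m
Phenotype counts: 2 restricted, 2 mallard
restricted: 2 out of 4 → fraction 1/2
Expected count = 1/2 × 408 = 204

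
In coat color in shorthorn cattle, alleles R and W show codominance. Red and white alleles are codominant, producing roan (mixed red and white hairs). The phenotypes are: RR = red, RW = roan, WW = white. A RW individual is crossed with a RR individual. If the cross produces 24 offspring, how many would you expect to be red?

Punnett square for RW × RR:
Offspring genotypes: 2 RR, 2 RW
Phenotype counts: 2 red, 2 roan
red: 2 out of 4 → fraction 1/2
Expected count = 1/2 × 24 = 12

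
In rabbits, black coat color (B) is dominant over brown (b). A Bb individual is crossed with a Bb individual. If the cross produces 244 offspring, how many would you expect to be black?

Punnett square for Bb × Bb:
Offspring genotypes: 1 BB, 2 Bb, 1 bb
black: 3, brown: 1
black: 3 out of 4 → fraction 3/4
Expected count = 3/4 × 244 = 183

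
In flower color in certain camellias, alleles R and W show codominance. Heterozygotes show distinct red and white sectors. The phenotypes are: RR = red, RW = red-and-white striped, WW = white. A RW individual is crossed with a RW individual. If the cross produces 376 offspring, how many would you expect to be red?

Punnett square for RW × RW:
Offspring genotypes: 1 RR, 2 RW, 1 WW
Phenotype counts: 1 red, 2 red-and-white striped, 1 white
red: 1 out of 4 → fraction 1/4
Expected count = 1/4 × 376 = 94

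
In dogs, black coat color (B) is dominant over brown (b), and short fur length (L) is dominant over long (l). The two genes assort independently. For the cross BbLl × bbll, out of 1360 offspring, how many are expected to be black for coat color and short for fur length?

Dihybrid cross BbLl × bbll — consider each gene separately:
coat color: Bb × bb → 2 Bb, 2 bb → 2 B_ : 2 bb (out of 4)
fur length: Ll × ll → 2 Ll, 2 ll → 2 L_ : 2 ll (out of 4)
Looking for: black (B_) and short (L_)
P(black) = 2/4, P(short) = 2/4
P(both) = 2/4 × 2/4 = 4/16 = 1/4
Expected count = 1/4 × 1360 = 340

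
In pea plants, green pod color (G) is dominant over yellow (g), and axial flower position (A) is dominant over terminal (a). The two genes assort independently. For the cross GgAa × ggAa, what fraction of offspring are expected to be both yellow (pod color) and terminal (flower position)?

Dihybrid cross GgAa × ggAa — consider each gene separately:
pod color: Gg × gg → 2 Gg, 2 gg → 2 G_ : 2 gg (out of 4)
flower position: Aa × Aa → 1 AA, 2 Aa, 1 aa → 3 A_ : 1 aa (out of 4)
Looking for: yellow (gg) and terminal (aa)
P(yellow) = 2/4, P(terminal) = 1/4
P(both) = 2/4 × 1/4 = 2/16 = 1/8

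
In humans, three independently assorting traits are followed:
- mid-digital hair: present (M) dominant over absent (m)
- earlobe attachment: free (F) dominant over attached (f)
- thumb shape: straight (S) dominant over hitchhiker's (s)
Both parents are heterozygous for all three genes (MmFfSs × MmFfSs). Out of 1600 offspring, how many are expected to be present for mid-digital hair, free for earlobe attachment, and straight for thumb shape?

Trihybrid cross: MmFfSs × MmFfSs
Each trait segregates independently with a 3:1 phenotypic ratio, so each gene contributes 3/4 (dominant) or 1/4 (recessive).
Target: present (mid-digital hair), free (earlobe attachment), straight (thumb shape)
Probability = product of independent per-trait probabilities
= 3/4 × 3/4 × 3/4 = 27/64
Expected count = 27/64 × 1600 = 675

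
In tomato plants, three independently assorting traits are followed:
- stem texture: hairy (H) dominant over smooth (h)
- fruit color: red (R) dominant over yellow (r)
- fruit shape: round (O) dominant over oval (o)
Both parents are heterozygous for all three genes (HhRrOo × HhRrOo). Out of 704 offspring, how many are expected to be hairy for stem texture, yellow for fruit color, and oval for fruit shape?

Trihybrid cross: HhRrOo × HhRrOo
Each trait segregates independently with a 3:1 phenotypic ratio, so each gene contributes 3/4 (dominant) or 1/4 (recessive).
Target: hairy (stem texture), yellow (fruit color), oval (fruit shape)
Probability = product of independent per-trait probabilities
= 3/4 × 1/4 × 1/4 = 3/64
Expected count = 3/64 × 704 = 33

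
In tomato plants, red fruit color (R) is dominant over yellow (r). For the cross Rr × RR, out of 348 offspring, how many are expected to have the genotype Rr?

Punnett square for Rr × RR:
Offspring genotypes: 2 RR, 2 Rr
Total offspring: 4
Count with target: 2
Probability: 2/4 = 1/2
Expected count = 1/2 × 348 = 174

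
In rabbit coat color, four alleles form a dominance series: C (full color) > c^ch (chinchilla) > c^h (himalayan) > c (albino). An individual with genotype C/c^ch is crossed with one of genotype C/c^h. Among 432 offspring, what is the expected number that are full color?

Cross: C/c^ch × C/c^h
Allele dominance: C > c^ch > c^h > c
Offspring genotypes: 1 C/C, 1 C/c^h, 1 C/c^ch, 1 c^ch/c^h
Phenotype counts: 3 full color, 1 chinchilla
full color: 3 out of 4 → fraction 3/4
Expected count = 3/4 × 432 = 324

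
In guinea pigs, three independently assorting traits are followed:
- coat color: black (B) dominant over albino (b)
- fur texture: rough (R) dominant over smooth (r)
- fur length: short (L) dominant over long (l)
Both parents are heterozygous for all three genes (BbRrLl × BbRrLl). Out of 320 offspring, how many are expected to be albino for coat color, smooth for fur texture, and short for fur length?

Trihybrid cross: BbRrLl × BbRrLl
Each trait segregates independently with a 3:1 phenotypic ratio, so each gene contributes 3/4 (dominant) or 1/4 (recessive).
Target: albino (coat color), smooth (fur texture), short (fur length)
Probability = product of independent per-trait probabilities
= 1/4 × 1/4 × 3/4 = 3/64
Expected count = 3/64 × 320 = 15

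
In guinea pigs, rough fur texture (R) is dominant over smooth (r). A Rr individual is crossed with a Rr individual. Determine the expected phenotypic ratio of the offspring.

Punnett square for Rr × Rr:
Offspring genotypes: 1 RR, 2 Rr, 1 rr
rough: 3, smooth: 1
Ratio: 3:1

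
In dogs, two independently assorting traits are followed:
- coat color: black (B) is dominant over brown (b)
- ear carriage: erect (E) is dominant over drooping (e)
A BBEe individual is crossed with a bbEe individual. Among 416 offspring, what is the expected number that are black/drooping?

Dihybrid cross BBEe × bbEe — consider each gene separately:
coat color: BB × bb → 4 Bb → 4 B_ (out of 4)
ear carriage: Ee × Ee → 1 EE, 2 Ee, 1 ee → 3 E_ : 1 ee (out of 4)
Combine (counts out of 4 × 4 = 16): black/erect (B_E_) = 4×3 = 12; black/drooping (B_ee) = 4×1 = 4
Phenotype counts (out of 16): 12 black/erect, 4 black/drooping
black/drooping: 4 out of 16 → fraction 1/4
Expected count = 1/4 × 416 = 104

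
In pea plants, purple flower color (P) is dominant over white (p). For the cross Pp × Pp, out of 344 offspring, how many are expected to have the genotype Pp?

Punnett square for Pp × Pp:
Offspring genotypes: 1 PP, 2 Pp, 1 pp
Total offspring: 4
Count with target: 2
Probability: 2/4 = 1/2
Expected count = 1/2 × 344 = 172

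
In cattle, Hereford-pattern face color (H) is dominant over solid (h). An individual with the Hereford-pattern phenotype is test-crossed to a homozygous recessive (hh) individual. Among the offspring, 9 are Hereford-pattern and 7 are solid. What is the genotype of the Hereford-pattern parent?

Test cross: ? × hh
Offspring: 9 Hereford-pattern, 7 solid — approximately 1:1.
A 1:1 ratio in a test cross indicates the unknown parent is heterozygous (Hh).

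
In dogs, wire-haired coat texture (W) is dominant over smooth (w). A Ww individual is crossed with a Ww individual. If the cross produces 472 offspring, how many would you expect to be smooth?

Punnett square for Ww × Ww:
Offspring genotypes: 1 WW, 2 Ww, 1 ww
wire-haired: 3, smooth: 1
smooth: 1 out of 4 → fraction 1/4
Expected count = 1/4 × 472 = 118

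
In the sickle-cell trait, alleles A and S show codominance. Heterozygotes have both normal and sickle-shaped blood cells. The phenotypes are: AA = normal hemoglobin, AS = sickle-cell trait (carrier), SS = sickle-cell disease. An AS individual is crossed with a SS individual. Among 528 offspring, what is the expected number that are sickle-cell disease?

Punnett square for AS × SS:
Offspring genotypes: 2 AS, 2 SS
Phenotype counts: 2 sickle-cell trait (carrier), 2 sickle-cell disease
sickle-cell disease: 2 out of 4 → fraction 1/2
Expected count = 1/2 × 528 = 264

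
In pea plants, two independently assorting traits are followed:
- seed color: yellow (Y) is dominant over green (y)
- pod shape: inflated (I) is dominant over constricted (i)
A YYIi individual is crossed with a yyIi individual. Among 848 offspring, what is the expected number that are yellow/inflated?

Dihybrid cross YYIi × yyIi — consider each gene separately:
seed color: YY × yy → 4 Yy → 4 Y_ (out of 4)
pod shape: Ii × Ii → 1 II, 2 Ii, 1 ii → 3 I_ : 1 ii (out of 4)
Combine (counts out of 4 × 4 = 16): yellow/inflated (Y_I_) = 4×3 = 12; yellow/constricted (Y_ii) = 4×1 = 4
Phenotype counts (out of 16): 12 yellow/inflated, 4 yellow/constricted
yellow/inflated: 12 out of 16 → fraction 3/4
Expected count = 3/4 × 848 = 636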